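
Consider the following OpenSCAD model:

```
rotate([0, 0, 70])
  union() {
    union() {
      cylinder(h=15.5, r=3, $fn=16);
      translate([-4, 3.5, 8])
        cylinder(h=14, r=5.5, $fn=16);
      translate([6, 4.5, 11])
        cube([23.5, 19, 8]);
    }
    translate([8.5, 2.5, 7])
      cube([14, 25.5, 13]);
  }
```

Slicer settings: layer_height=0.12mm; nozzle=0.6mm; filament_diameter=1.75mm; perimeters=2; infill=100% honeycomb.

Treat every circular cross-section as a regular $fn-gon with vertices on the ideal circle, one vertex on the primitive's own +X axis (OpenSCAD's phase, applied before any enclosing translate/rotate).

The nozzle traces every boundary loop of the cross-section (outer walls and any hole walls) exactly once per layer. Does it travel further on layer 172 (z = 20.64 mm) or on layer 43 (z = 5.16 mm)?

layer 172 (z = 20.64 mm)

Layer 172 (z = 20.64): the cylinder is absent (z outside [0, 15.5]); the r=5.5 cylinder at (-4, 3.5) contributes a regular 16-gon of circumradius 5.5 (perimeter = 2·16·5.500·sin(180°/16) = 34.34 mm); the cube at (6, 4.5) is absent (z outside [11, 19]); Merging all regions: only the r=5.5 cylinder at (-4, 3.5) is present, so the union is just that shape — boundary = 34.34 mm; the cube at (8.5, 2.5) is not intersected at this z (z outside [7, 20]); Taking the union: only the result so far is present, so the union is just that shape — boundary = 34.34 mm; (rotated 70° about Z; rotation is an isometry so areas/perimeters/island counts are preserved). So its perimeter = 34.34 mm. Layer 43 (z = 5.16): the cylinder: section is a regular 16-gon, circumradius r=3 (perimeter = 2·16·3.000·sin(180°/16) = 18.73 mm); the cylinder at (-4, 3.5) is not intersected at this z (z outside [8, 22]); the cube at (6, 4.5) is not intersected at this z (z outside [11, 19]); Merging all regions: only the r=3 cylinder is present, so the union is just that shape — boundary = 18.73 mm; the cube at (8.5, 2.5) is absent (z outside [7, 20]); Taking the union: only that combined region is present, so the union is just that shape — boundary = 18.73 mm; (rotated 70° about Z; rotation is an isometry so areas/perimeters/island counts are preserved). So its perimeter = 18.73 mm. Layer 172 is larger (34.34 vs 18.73 mm).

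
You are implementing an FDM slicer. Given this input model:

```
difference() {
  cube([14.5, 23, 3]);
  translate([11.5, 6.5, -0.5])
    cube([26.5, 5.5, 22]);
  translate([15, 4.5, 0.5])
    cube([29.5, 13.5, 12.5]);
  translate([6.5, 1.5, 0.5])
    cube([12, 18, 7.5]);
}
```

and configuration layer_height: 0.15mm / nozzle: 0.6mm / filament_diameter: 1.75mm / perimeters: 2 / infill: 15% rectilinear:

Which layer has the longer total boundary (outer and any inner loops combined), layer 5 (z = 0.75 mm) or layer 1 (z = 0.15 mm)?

layer 5 (z = 0.75 mm)

Layer 5 (z = 0.75): the cube is present — its section is the full 14.5×23 rectangle (perimeter 75.00 mm); the cube at (11.5, 6.5) is present — its section is the full 26.5×5.5 rectangle (perimeter 64.00 mm); the cube at (15, 4.5) is present — its section is the full 29.5×13.5 rectangle (perimeter 86.00 mm); the cube at (6.5, 1.5) is present — its section is the full 12×18 rectangle (perimeter 60.00 mm); After the difference (first − rest): starting from the 14.5×23 cube, the 26.5×5.5 cube at (11.5, 6.5) partially overlaps it — only the 16.50 mm² overlap (of its 145.75 mm²) is removed, clipping the outline; the 29.5×13.5 cube at (15, 4.5) misses the remaining region (no effect); the 12×18 cube at (6.5, 1.5) partially overlaps it — only the 127.50 mm² overlap (of its 216.00 mm²) is removed, clipping the outline — boundary = 91.00 mm. So its perimeter = 91.00 mm. Layer 1 (z = 0.15): the cube (footprint 14.5×23) is included at this height (perimeter 75.00 mm); the cube at (11.5, 6.5) (footprint 26.5×5.5) is included at this height (perimeter 64.00 mm); the cube at (15, 4.5) is absent (z outside [0.5, 13]); the cube at (6.5, 1.5) is absent (z outside [0.5, 8]); Taking the first minus the rest: starting from the 14.5×23 cube, the 26.5×5.5 cube at (11.5, 6.5) partially overlaps it — only the 16.50 mm² overlap (of its 145.75 mm²) is removed, clipping the outline — boundary = 81.00 mm. So its perimeter = 81.00 mm. Layer 5 is larger (91.00 vs 81.00 mm).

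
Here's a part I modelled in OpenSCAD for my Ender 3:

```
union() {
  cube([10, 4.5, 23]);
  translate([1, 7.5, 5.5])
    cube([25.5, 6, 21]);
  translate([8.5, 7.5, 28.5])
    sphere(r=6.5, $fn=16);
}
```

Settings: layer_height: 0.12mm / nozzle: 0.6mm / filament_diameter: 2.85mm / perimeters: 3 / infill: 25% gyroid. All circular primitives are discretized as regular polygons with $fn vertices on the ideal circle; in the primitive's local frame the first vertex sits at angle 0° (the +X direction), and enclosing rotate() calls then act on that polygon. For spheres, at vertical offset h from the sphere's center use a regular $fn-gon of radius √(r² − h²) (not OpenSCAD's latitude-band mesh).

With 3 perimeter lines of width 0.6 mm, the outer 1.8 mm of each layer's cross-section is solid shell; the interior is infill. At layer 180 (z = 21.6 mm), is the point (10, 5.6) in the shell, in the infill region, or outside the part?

outside

At z = 21.6 mm: the 10×4.5 cube contributes its full rectangle; the 25.5×6 cube at (1, 7.5) contributes its full rectangle; the sphere at (8.5, 7.5) is absent (|z−center|=6.900 > r=6.5); Taking the union: the 2 present regions are separate (no shared area or edge), so areas and boundary lengths simply add and each stays a separate island — 2 connected regions. Overall, the cross-section has 2 separate islands. The nearest boundary edge runs (10.00, 4.50)→(10.00, 0.00); distance from the point to it = 1.10 mm. The point is not inside any of the regions above, so it lies outside the cross-section (1.10 mm from the nearest boundary).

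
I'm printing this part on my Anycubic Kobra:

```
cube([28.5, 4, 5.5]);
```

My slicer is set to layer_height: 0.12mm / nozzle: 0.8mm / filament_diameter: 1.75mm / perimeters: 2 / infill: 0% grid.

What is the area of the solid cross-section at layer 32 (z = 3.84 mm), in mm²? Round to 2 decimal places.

114.00 mm²

At z = 3.84 mm: the cube is present — its section is the full 28.5×4 rectangle (area 114.00 mm²). Overall, the cross-section is a single solid region. Net area = 114.00 mm².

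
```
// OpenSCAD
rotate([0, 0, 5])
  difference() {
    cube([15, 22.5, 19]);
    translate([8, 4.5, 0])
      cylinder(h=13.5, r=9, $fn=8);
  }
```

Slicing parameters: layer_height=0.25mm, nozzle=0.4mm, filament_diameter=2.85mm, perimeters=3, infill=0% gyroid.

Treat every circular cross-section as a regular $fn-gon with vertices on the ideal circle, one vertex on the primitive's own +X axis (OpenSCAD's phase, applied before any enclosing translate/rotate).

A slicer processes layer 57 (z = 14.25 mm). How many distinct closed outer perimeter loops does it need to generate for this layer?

At z = 14.25 mm: the cube is present — its section is the full 15×22.5 rectangle; the cylinder at (8, 4.5) is not intersected at this z (z outside [0, 13.5]); After the difference (first − rest): none of the subtracted shapes is present at this height, so the 15×22.5 cube is unchanged — 1 connected region; (rotated 5° about Z; rotation is an isometry so areas/perimeters/island counts are preserved). The result has 1 disconnected region.

1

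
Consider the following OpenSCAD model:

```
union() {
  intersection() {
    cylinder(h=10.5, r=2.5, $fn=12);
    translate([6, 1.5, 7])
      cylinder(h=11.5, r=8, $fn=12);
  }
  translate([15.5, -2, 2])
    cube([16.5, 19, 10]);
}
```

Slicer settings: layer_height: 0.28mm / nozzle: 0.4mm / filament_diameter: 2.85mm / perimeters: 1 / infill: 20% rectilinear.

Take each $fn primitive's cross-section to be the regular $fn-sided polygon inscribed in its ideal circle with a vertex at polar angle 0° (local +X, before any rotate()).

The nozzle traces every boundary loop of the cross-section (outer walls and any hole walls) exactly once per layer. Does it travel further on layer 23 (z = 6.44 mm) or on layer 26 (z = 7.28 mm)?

Layer 23 (z = 6.44): the r=2.5 cylinder contributes a regular 12-gon of circumradius 2.5 (perimeter = 2·12·2.500·sin(180°/12) = 15.53 mm); the cylinder at (6, 1.5) does not reach this height (z outside [7, 18.5]); After intersecting: at least one operand is absent at this height, so nothing remains; the 16.5×19 cube at (15.5, -2) contributes its full rectangle (perimeter 71.00 mm); Merging all regions: only the 16.5×19 cube at (15.5, -2) is present, so the union is just that shape — boundary = 71.00 mm. So its perimeter = 71.00 mm. Layer 26 (z = 7.28): the r=2.5 cylinder gives a regular 12-gon of circumradius 2.5 (constant along its height) (perimeter = 2·12·2.500·sin(180°/12) = 15.53 mm); the r=8 cylinder at (6, 1.5) gives a regular 12-gon of circumradius 8 (constant along its height) (perimeter = 2·12·8.000·sin(180°/12) = 49.69 mm); After intersecting: the r=8 cylinder at (6, 1.5) partially overlaps the r=2.5 cylinder; clipping to the common part keeps 16.37 mm² — boundary = 14.92 mm; the 16.5×19 cube at (15.5, -2) contributes its full rectangle (perimeter 71.00 mm); Merging all regions: the 2 present regions are separate (no shared area or edge), so areas and boundary lengths simply add and each stays a separate island — boundary = 85.92 mm. So its perimeter = 85.92 mm. Layer 26 is larger (85.92 vs 71.00 mm).

layer 26 (z = 7.28 mm)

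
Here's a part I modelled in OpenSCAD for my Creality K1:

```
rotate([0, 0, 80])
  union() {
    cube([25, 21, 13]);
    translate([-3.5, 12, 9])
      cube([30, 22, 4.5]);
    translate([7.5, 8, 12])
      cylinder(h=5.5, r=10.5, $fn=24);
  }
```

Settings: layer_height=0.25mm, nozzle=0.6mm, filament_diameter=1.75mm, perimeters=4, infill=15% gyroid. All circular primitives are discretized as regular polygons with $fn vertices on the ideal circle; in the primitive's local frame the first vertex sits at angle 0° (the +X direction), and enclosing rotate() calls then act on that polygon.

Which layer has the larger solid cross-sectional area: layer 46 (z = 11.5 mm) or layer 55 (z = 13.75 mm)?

layer 46 (z = 11.5 mm)

Layer 46 (z = 11.5): the 25×21 cube contributes its full rectangle (area 525.00 mm²); the cube at (-3.5, 12) (footprint 30×22) is included at this height (area 660.00 mm²); the cylinder at (7.5, 8) does not reach this height (z outside [12, 17.5]); Merging all regions: the regions partially overlap — summed areas 1185.00 mm² minus the doubly-counted overlap 225.00 mm² gives 960.00 mm² — area = 960.00 mm²; (rotated 80° about Z; rotation is an isometry so areas/perimeters/island counts are preserved). So its area = 960.00 mm². Layer 55 (z = 13.75): the cube is absent (z outside [0, 13]); the cube at (-3.5, 12) is absent (z outside [9, 13.5]); the r=10.5 cylinder at (7.5, 8) gives a regular 24-gon of circumradius 10.5 (constant along its height) (area = (24/2)·10.500²·sin(360°/24) = 342.42 mm²); Taking the union: only the r=10.5 cylinder at (7.5, 8) is present, so the union is just that shape — area = 342.42 mm²; (whole slice rotated 80° about Z — lengths, areas and connectivity unchanged). So its area = 342.42 mm². Layer 46 is larger (960.00 vs 342.42 mm²).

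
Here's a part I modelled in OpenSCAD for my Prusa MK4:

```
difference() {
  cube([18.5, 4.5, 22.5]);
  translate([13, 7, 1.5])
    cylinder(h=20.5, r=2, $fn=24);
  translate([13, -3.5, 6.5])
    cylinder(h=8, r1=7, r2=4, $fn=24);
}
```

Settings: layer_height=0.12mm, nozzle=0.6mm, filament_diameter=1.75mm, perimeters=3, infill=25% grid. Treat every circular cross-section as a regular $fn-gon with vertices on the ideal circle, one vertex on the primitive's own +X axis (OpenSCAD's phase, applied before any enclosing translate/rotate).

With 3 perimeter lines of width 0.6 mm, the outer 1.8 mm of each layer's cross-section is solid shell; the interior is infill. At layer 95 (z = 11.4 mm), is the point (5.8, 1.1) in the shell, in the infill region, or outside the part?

shell

At z = 11.4 mm: the cube is present — its section is the full 18.5×4.5 rectangle; the cylinder at (13, 7): section is a regular 24-gon, circumradius r=2; the cone at (13, -3.5): at t=0.613 of its height the radius interpolates to r₁+(r₂−r₁)t = 5.162, giving a regular 24-gon of that circumradius; After the difference (first − rest): starting from the 18.5×4.5 cube, the r=2 cylinder at (13, 7) misses the remaining region (no effect); the cone at (13, -3.5) partially overlaps it — only the 8.48 mm² overlap (of its 82.77 mm²) is removed, clipping the outline — 1 connected region. Overall, the cross-section is a single solid region. The nearest boundary edge runs (9.23, 0.00)→(0.00, 0.00); distance from the point to it = 1.10 mm. The point is inside the cross-section, 1.10 mm from the nearest boundary — within the 1.8 mm shell band (3 × 0.6).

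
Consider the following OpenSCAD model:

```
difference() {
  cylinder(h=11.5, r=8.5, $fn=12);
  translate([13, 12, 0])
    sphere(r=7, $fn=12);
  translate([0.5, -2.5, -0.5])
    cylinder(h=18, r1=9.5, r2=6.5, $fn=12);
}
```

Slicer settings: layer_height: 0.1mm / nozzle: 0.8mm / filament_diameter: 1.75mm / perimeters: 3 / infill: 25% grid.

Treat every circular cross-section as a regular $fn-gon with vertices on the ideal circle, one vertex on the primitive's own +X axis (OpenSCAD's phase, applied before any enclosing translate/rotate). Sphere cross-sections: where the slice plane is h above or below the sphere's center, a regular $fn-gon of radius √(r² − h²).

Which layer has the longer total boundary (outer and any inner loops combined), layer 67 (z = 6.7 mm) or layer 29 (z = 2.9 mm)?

Layer 67 (z = 6.7): the r=8.5 cylinder contributes a regular 12-gon of circumradius 8.5 (perimeter = 2·12·8.500·sin(180°/12) = 52.80 mm); the sphere at (13, 12): section is a regular 12-gon, circumradius = √(r²−h²) = √(7²−6.7²) = 2.027 (perimeter = 2·12·2.027·sin(180°/12) = 12.59 mm); the cone at (0.5, -2.5): at t=0.400 of its height the radius interpolates to r₁+(r₂−r₁)t = 8.300, giving a regular 12-gon of that circumradius (perimeter = 2·12·8.300·sin(180°/12) = 51.56 mm); Subtracting the remaining from the first: starting from the r=8.5 cylinder, the r=7 sphere at (13, 12) misses the remaining region (no effect); the cone at (0.5, -2.5) partially overlaps it — only the 169.95 mm² overlap (of its 206.67 mm²) is removed, clipping the outline — boundary = 57.33 mm. So its perimeter = 57.33 mm. Layer 29 (z = 2.9): the r=8.5 cylinder gives a regular 12-gon of circumradius 8.5 (constant along its height) (perimeter = 2·12·8.500·sin(180°/12) = 52.80 mm); the r=7 sphere at (13, 12) slices to a regular 12-gon of circumradius 6.371 (√(r²−h²) with h=2.9 from center) (perimeter = 2·12·6.371·sin(180°/12) = 39.57 mm); the cone at (0.5, -2.5) (r1=9.5→r2=6.5) has section circumradius 8.933 here — a regular 12-gon (perimeter = 2·12·8.933·sin(180°/12) = 55.49 mm); After the difference (first − rest): starting from the r=8.5 cylinder, the r=7 sphere at (13, 12) misses the remaining region (no effect); the cone at (0.5, -2.5) partially overlaps it — only the 184.02 mm² overlap (of its 239.41 mm²) is removed, clipping the outline — boundary = 46.86 mm. So its perimeter = 46.86 mm. Layer 67 is larger (57.33 vs 46.86 mm).

layer 67 (z = 6.7 mm)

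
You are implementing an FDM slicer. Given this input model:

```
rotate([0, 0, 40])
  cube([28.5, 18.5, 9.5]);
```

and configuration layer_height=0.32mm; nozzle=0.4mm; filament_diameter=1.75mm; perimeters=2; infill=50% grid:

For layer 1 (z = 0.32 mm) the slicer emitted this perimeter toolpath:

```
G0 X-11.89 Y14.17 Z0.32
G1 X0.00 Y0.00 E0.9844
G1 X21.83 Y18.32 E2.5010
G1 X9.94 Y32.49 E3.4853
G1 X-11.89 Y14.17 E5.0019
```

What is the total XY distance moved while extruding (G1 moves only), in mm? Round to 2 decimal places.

93.99 mm

Sum the Euclidean lengths of each G1 segment: total = 93.99 mm.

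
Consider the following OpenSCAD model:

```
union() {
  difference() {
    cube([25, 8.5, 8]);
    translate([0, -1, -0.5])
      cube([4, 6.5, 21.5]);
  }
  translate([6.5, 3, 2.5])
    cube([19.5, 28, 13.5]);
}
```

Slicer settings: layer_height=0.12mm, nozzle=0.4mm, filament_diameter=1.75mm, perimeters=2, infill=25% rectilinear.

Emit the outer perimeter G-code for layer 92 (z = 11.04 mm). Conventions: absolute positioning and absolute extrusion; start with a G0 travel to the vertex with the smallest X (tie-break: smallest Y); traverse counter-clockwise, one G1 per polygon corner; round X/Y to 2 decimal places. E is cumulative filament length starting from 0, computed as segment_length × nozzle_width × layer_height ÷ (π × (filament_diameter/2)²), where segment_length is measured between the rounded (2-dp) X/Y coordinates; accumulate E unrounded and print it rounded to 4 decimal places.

G0 X6.50 Y3.00 Z11.04
G1 X26.00 Y3.00 E0.3891
G1 X26.00 Y31.00 E0.9479
G1 X6.50 Y31.00 E1.3371
G1 X6.50 Y3.00 E1.8958

At z = 11.04 mm: the cube is not intersected at this z (z outside [0, 8]); the cube at (0, -1) is present — its section is the full 4×6.5 rectangle; Taking the first minus the rest: the first operand is absent here, so nothing remains; the cube at (6.5, 3) is present — its section is the full 19.5×28 rectangle; Merging all regions: only the 19.5×28 cube at (6.5, 3) is present, so the union is just that shape — 1 connected region. The outline is a single polygon with 4 vertices. Extrusion per mm of travel: 0.4 × 0.12 / (π × 0.875²) = 0.019956. Accumulating E over each segment gives final E = 1.8958.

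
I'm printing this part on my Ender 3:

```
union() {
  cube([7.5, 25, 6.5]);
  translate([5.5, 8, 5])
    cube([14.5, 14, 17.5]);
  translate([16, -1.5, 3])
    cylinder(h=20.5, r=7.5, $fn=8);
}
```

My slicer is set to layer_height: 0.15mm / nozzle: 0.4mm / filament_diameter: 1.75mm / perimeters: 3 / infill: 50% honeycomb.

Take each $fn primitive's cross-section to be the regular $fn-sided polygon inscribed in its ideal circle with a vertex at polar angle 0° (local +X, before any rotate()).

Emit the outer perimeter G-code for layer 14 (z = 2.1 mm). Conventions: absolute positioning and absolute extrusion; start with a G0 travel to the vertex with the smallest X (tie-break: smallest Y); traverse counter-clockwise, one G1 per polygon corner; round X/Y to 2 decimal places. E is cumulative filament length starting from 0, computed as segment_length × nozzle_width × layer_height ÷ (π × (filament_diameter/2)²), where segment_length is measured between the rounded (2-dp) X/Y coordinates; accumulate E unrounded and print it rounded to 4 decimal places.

At z = 2.1 mm: the cube (footprint 7.5×25) is included at this height; the cube at (5.5, 8) does not reach this height (z outside [5, 22.5]); the cylinder at (16, -1.5) is absent (z outside [3, 23.5]); Combining (union): only the 7.5×25 cube is present, so the union is just that shape — 1 connected region. The outline is a single polygon with 4 vertices. Extrusion per mm of travel: 0.4 × 0.15 / (π × 0.875²) = 0.024945. Accumulating E over each segment gives final E = 1.6214.

G0 X0.00 Y0.00 Z2.10
G1 X7.50 Y0.00 E0.1871
G1 X7.50 Y25.00 E0.8107
G1 X0.00 Y25.00 E0.9978
G1 X0.00 Y0.00 E1.6214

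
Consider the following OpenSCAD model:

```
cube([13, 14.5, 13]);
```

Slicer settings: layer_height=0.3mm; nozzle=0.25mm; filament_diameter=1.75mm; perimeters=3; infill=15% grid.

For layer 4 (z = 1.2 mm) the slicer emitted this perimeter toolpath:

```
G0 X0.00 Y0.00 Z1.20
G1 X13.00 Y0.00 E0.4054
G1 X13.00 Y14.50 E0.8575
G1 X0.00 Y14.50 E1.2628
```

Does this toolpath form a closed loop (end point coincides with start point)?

Start point (G0): (0.00, 0.00). End point (last G1): the path does not return to the start — open.

no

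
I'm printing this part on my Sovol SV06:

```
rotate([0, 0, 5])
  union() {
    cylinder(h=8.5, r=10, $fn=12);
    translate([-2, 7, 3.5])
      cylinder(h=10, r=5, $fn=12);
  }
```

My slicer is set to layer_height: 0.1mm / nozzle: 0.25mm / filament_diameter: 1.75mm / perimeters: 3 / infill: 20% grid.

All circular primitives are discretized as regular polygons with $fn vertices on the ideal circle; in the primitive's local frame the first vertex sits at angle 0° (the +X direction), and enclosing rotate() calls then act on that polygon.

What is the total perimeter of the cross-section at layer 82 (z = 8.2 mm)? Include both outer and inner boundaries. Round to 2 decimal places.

At z = 8.2 mm: the r=10 cylinder contributes a regular 12-gon of circumradius 10 (perimeter = 2·12·10.000·sin(180°/12) = 62.12 mm); the r=5 cylinder at (-2, 7) gives a regular 12-gon of circumradius 5 (constant along its height) (perimeter = 2·12·5.000·sin(180°/12) = 31.06 mm); Combining (union): the regions partially overlap (shared area 57.58 mm²), so the edge portions inside another operand are dropped and the merged outline is re-measured after clipping — boundary = 65.12 mm; (rotated 5° about Z; rotation is an isometry so areas/perimeters/island counts are preserved). Overall, the cross-section is a single solid region. Total boundary length (outer) = 65.12 mm.

65.12 mm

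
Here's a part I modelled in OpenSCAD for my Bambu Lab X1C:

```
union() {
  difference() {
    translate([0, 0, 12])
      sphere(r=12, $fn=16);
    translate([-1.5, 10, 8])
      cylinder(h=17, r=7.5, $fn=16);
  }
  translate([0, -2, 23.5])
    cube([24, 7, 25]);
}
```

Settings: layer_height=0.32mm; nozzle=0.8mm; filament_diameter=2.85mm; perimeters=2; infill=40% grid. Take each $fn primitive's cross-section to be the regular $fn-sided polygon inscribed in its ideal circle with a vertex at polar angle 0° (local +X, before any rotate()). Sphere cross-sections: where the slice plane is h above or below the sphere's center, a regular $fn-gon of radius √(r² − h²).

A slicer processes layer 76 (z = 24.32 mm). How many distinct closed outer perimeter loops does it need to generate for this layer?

At z = 24.32 mm: the sphere is not intersected at this z (|z−center|=12.320 > r=12); the r=7.5 cylinder at (-1.5, 10) contributes a regular 16-gon of circumradius 7.5; Subtracting the remaining from the first: the first operand is absent here, so nothing remains; the 24×7 cube at (0, -2) contributes its full rectangle; Taking the union: only the 24×7 cube at (0, -2) is present, so the union is just that shape — 1 connected region. The result has 1 disconnected region.

1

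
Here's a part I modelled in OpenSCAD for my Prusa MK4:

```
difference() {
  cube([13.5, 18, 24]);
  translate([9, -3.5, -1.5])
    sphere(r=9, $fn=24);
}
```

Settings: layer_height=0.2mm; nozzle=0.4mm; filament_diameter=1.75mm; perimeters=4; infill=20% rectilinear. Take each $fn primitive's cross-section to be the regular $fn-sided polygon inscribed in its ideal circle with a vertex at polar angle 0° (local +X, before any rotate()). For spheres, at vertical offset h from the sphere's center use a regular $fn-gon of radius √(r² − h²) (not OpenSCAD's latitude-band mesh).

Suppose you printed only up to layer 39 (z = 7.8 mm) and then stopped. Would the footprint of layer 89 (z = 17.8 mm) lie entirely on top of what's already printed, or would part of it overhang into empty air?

Compare the two slices. At z = 7.8: the cube (footprint 13.5×18) is included at this height (area 243.00 mm²); the sphere at (9, -3.5) is not intersected at this z (|z−center|=9.300 > r=9); After the difference (first − rest): none of the subtracted shapes is present at this height, so the 13.5×18 cube is unchanged — area = 243.00 mm². At z = 17.8: the cube (footprint 13.5×18) is included at this height (area 243.00 mm²); the sphere at (9, -3.5) is not intersected at this z (|z−center|=19.300 > r=9); Subtracting the remaining from the first: none of the subtracted shapes is present at this height, so the 13.5×18 cube is unchanged — area = 243.00 mm². Checking containment: the cross-section at z = 17.8 is a subset of the cross-section at z = 7.8.

entirely on top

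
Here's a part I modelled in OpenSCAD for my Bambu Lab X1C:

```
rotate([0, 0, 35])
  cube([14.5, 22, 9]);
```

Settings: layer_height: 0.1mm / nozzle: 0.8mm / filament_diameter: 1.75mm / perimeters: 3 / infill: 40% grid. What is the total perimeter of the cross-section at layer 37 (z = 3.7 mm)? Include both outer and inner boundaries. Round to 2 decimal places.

73.00 mm

At z = 3.7 mm: the 14.5×22 cube contributes its full rectangle (perimeter 73.00 mm); (rotated 35° about Z; rotation is an isometry so areas/perimeters/island counts are preserved). Overall, the cross-section is a single solid region. Total boundary length (outer) = 73.00 mm.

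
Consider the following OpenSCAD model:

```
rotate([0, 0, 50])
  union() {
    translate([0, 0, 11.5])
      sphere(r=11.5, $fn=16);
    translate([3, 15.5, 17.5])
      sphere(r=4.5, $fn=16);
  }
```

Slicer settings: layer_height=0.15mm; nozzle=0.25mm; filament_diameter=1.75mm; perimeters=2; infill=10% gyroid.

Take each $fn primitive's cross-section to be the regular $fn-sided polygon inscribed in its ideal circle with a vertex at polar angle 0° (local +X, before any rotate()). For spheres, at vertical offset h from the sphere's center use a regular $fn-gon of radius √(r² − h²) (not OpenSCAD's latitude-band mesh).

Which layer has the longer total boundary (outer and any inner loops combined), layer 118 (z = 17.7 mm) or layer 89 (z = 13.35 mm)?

layer 118 (z = 17.7 mm)

Layer 118 (z = 17.7): the sphere: section is a regular 16-gon, circumradius = √(r²−h²) = √(11.5²−6.2²) = 9.686 (perimeter = 2·16·9.686·sin(180°/16) = 60.47 mm); the r=4.5 sphere at (3, 15.5) slices to a regular 16-gon of circumradius 4.496 (√(r²−h²) with h=0.2 from center) (perimeter = 2·16·4.496·sin(180°/16) = 28.07 mm); Combining (union): the 2 present regions are separate (no shared area or edge), so areas and boundary lengths simply add and each stays a separate island — boundary = 88.53 mm; (whole slice rotated 50° about Z — lengths, areas and connectivity unchanged). So its perimeter = 88.53 mm. Layer 89 (z = 13.35): the r=11.5 sphere contributes a regular 16-gon of circumradius √(11.5²−1.85²) = 11.350 (perimeter = 2·16·11.350·sin(180°/16) = 70.86 mm); the r=4.5 sphere at (3, 15.5) contributes a regular 16-gon of circumradius √(4.5²−4.15²) = 1.740 (perimeter = 2·16·1.740·sin(180°/16) = 10.86 mm); Combining (union): the 2 present regions are separate (no shared area or edge), so areas and boundary lengths simply add and each stays a separate island — boundary = 81.72 mm; (whole slice rotated 50° about Z — lengths, areas and connectivity unchanged). So its perimeter = 81.72 mm. Layer 118 is larger (88.53 vs 81.72 mm).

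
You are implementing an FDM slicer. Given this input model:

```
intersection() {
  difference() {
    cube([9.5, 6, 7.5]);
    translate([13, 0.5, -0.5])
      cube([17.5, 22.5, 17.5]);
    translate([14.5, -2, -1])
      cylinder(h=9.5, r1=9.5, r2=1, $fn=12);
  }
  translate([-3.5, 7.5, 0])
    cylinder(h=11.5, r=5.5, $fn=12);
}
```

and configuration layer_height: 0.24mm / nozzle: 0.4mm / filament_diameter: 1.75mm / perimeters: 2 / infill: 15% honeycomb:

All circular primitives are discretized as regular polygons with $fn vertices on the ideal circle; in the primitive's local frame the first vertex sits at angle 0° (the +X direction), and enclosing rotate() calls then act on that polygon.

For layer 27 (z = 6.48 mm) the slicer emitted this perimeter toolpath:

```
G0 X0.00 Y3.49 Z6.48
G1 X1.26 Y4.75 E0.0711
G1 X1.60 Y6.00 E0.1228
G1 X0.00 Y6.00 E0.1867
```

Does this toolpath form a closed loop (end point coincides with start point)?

Start point (G0): (0.00, 3.49). End point (last G1): the path does not return to the start — open.

no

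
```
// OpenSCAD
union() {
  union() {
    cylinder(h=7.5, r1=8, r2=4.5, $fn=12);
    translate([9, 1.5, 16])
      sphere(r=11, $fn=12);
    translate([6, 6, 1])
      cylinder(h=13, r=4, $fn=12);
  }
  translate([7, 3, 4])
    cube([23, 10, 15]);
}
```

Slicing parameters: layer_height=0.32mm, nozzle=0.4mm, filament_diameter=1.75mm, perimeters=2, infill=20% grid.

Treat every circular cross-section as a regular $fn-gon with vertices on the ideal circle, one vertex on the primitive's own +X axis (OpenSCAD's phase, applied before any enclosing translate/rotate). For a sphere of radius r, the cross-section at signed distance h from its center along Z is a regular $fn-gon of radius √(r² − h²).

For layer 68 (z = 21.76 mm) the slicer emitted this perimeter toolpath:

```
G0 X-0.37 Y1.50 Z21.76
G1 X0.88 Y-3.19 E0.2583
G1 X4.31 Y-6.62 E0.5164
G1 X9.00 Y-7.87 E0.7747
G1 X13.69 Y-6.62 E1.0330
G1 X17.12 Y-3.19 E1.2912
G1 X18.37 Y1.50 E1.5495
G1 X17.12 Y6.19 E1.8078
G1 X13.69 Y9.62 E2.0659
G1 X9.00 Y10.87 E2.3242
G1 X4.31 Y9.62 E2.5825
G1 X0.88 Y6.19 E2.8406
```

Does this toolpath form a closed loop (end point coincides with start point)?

no

Start point (G0): (-0.37, 1.50). End point (last G1): the path does not return to the start — open.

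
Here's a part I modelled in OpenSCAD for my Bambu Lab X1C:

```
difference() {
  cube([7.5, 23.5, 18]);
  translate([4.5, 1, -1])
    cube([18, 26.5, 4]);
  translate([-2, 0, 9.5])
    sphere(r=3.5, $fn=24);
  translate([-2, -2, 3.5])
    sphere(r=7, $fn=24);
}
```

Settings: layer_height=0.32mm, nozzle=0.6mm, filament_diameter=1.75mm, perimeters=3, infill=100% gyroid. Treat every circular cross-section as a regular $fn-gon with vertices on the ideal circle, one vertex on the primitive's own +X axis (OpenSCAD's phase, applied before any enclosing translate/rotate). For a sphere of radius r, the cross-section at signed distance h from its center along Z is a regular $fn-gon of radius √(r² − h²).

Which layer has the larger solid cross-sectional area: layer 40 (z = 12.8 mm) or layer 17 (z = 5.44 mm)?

Layer 40 (z = 12.8): the 7.5×23.5 cube contributes its full rectangle (area 176.25 mm²); the cube at (4.5, 1) is absent (z outside [-1, 3]); the r=3.5 sphere at (-2, 0) slices to a regular 24-gon of circumradius 1.166 (√(r²−h²) with h=3.3 from center) (area = (24/2)·1.166²·sin(360°/24) = 4.22 mm²); the sphere at (-2, -2) does not reach this height (|z−center|=9.300 > r=7); Subtracting the remaining from the first: starting from the 7.5×23.5 cube (176.25 mm²), the r=3.5 sphere at (-2, 0) misses the remaining region (no effect) — area = 176.25 mm². So its area = 176.25 mm². Layer 17 (z = 5.44): the 7.5×23.5 cube contributes its full rectangle (area 176.25 mm²); the cube at (4.5, 1) does not reach this height (z outside [-1, 3]); the sphere at (-2, 0) is not intersected at this z (|z−center|=4.060 > r=3.5); the r=7 sphere at (-2, -2) slices to a regular 24-gon of circumradius 6.726 (√(r²−h²) with h=1.94 from center) (area = (24/2)·6.726²·sin(360°/24) = 140.50 mm²); Taking the first minus the rest: starting from the 7.5×23.5 cube (176.25 mm²), the r=7 sphere at (-2, -2) partially overlaps it — only the 12.77 mm² overlap (of its 140.50 mm²) is removed, clipping the outline — area = 163.48 mm². So its area = 163.48 mm². Layer 40 is larger (176.25 vs 163.48 mm²).

layer 40 (z = 12.8 mm)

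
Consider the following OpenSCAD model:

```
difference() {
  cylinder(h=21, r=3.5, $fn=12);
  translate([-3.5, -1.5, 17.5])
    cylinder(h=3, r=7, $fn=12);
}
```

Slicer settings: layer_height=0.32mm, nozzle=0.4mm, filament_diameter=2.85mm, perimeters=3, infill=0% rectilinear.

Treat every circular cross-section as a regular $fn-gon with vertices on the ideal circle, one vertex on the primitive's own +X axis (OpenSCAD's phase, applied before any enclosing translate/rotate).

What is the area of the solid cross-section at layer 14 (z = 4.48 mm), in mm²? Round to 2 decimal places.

At z = 4.48 mm: the cylinder: section is a regular 12-gon, circumradius r=3.5 (area = (12/2)·3.500²·sin(360°/12) = 36.75 mm²); the cylinder at (-3.5, -1.5) is absent (z outside [17.5, 20.5]); After the difference (first − rest): none of the subtracted shapes is present at this height, so the r=3.5 cylinder is unchanged — area = 36.75 mm². Overall, the cross-section is a single solid region. Net area = 36.75 mm².

36.75 mm²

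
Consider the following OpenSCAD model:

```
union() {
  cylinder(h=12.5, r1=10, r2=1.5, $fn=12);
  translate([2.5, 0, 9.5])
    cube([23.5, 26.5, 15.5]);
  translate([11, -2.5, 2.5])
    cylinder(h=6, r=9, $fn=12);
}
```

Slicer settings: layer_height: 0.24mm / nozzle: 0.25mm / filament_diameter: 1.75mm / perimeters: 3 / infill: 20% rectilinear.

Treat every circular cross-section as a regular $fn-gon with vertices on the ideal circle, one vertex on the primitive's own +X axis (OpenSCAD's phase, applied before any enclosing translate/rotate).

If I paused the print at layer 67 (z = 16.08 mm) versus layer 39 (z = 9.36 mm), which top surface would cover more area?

Layer 67 (z = 16.08): the cone does not reach this height (z outside [0, 12.5]); the cube at (2.5, 0) (footprint 23.5×26.5) is included at this height (area 622.75 mm²); the cylinder at (11, -2.5) does not reach this height (z outside [2.5, 8.5]); Combining (union): only the 23.5×26.5 cube at (2.5, 0) is present, so the union is just that shape — area = 622.75 mm². So its area = 622.75 mm². Layer 39 (z = 9.36): the cone (r1=10→r2=1.5) has section circumradius 3.635 here — a regular 12-gon (area = (12/2)·3.635²·sin(360°/12) = 39.64 mm²); the cube at (2.5, 0) is absent (z outside [9.5, 25]); the cylinder at (11, -2.5) does not reach this height (z outside [2.5, 8.5]); Taking the union: only the cone is present, so the union is just that shape — area = 39.64 mm². So its area = 39.64 mm². Layer 67 is larger (622.75 vs 39.64 mm²).

layer 67 (z = 16.08 mm)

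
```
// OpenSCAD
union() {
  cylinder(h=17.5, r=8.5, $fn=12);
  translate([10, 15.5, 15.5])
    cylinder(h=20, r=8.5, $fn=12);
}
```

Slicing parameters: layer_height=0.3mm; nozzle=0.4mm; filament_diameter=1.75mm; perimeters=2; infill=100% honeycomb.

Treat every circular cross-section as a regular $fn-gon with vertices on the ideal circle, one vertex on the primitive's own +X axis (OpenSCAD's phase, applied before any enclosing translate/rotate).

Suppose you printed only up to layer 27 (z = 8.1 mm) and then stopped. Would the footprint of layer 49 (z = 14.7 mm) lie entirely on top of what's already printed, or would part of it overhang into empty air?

entirely on top

Compare the two slices. At z = 8.1: the cylinder: section is a regular 12-gon, circumradius r=8.5 (area = (12/2)·8.500²·sin(360°/12) = 216.75 mm²); the cylinder at (10, 15.5) is not intersected at this z (z outside [15.5, 35.5]); Merging all regions: only the r=8.5 cylinder is present, so the union is just that shape — area = 216.75 mm². At z = 14.7: the r=8.5 cylinder contributes a regular 12-gon of circumradius 8.5 (area = (12/2)·8.500²·sin(360°/12) = 216.75 mm²); the cylinder at (10, 15.5) is absent (z outside [15.5, 35.5]); Merging all regions: only the r=8.5 cylinder is present, so the union is just that shape — area = 216.75 mm². Checking containment: the cross-section at z = 14.7 is a subset of the cross-section at z = 8.1.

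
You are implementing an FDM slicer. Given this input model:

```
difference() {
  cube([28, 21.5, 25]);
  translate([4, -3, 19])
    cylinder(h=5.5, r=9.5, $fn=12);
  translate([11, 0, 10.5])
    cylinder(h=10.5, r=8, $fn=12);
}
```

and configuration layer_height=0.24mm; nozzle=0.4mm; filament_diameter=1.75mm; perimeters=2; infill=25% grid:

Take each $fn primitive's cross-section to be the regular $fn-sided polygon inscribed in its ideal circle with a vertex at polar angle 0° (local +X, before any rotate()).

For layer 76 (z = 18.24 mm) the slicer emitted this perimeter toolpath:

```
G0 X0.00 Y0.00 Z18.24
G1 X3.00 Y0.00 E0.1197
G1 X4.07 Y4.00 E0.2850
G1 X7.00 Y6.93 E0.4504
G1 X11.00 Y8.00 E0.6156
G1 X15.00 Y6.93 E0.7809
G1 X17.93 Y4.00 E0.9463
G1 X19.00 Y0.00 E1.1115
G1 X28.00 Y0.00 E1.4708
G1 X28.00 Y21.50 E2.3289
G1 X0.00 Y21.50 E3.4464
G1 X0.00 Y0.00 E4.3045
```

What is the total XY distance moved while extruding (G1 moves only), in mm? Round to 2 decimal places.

Sum the Euclidean lengths of each G1 segment: total = 107.85 mm.

107.85 mm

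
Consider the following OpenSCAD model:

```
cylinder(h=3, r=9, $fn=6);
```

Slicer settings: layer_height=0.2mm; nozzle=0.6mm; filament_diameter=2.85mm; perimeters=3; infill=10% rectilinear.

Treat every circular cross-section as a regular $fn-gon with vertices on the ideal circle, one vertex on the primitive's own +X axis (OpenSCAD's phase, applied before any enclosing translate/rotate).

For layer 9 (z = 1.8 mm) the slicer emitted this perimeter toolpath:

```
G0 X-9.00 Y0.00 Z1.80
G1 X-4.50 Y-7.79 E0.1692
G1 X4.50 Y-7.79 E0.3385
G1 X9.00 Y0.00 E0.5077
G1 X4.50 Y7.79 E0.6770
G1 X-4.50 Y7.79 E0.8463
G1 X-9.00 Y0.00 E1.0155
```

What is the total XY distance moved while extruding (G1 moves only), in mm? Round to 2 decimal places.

53.99 mm

Sum the Euclidean lengths of each G1 segment: total = 53.99 mm.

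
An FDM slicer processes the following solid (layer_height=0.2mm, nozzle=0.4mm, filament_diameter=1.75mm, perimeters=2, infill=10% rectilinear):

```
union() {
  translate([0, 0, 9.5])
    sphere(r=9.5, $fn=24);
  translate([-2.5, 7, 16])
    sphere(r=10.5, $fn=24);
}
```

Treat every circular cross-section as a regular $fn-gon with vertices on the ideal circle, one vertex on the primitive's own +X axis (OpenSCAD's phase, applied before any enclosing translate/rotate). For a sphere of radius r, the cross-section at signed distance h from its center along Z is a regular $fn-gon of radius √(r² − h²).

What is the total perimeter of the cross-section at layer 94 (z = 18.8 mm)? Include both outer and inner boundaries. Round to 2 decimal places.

63.40 mm

At z = 18.8 mm: the r=9.5 sphere slices to a regular 24-gon of circumradius 1.939 (√(r²−h²) with h=9.3 from center) (perimeter = 2·24·1.939·sin(180°/24) = 12.15 mm); the r=10.5 sphere at (-2.5, 7) contributes a regular 24-gon of circumradius √(10.5²−2.8²) = 10.120 (perimeter = 2·24·10.120·sin(180°/24) = 63.40 mm); Combining (union): the r=9.5 sphere lies entirely inside the r=10.5 sphere at (-2.5, 7), so the union is just the r=10.5 sphere at (-2.5, 7) — boundary = 63.40 mm. Overall, the cross-section is a single solid region. Total boundary length (outer) = 63.40 mm.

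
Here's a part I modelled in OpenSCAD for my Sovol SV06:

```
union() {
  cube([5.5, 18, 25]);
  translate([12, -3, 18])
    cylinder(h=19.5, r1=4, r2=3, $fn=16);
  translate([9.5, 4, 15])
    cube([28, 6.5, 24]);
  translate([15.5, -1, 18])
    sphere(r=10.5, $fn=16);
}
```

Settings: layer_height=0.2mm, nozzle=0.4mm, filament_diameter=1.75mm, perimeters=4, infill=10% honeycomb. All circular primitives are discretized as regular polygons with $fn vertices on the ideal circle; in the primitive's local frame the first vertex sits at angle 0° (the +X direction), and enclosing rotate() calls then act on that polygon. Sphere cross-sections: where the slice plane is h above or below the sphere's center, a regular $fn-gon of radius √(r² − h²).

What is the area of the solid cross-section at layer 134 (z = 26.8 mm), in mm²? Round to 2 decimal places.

At z = 26.8 mm: the cube does not reach this height (z outside [0, 25]); the cone at (12, -3): at t=0.451 of its height the radius interpolates to r₁+(r₂−r₁)t = 3.549, giving a regular 16-gon of that circumradius (area = (16/2)·3.549²·sin(360°/16) = 38.55 mm²); the cube at (9.5, 4) is present — its section is the full 28×6.5 rectangle (area 182.00 mm²); the r=10.5 sphere at (15.5, -1) contributes a regular 16-gon of circumradius √(10.5²−8.8²) = 5.728 (area = (16/2)·5.728²·sin(360°/16) = 100.45 mm²); Merging all regions: the regions partially overlap — summed areas 321.00 mm² minus the doubly-counted overlap 30.31 mm² gives 290.69 mm² — area = 290.69 mm². Overall, the cross-section is a single solid region. Net area = 290.69 mm².

290.69 mm²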